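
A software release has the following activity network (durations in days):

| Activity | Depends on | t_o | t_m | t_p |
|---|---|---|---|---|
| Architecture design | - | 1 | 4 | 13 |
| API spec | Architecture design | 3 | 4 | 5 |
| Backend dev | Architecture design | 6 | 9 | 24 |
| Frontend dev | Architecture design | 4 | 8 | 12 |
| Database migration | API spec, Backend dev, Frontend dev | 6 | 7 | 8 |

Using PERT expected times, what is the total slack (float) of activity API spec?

7 days

te_Architecture design = (1 + 4·4 + 13)/6 = 30/6 = 5
te_API spec = (3 + 4·4 + 5)/6 = 24/6 = 4
te_Backend dev = (6 + 4·9 + 24)/6 = 66/6 = 11
te_Frontend dev = (4 + 4·8 + 12)/6 = 48/6 = 8
te_Database migration = (6 + 4·7 + 8)/6 = 42/6 = 7

Forward pass:
ES_Architecture design = 0; EF_Architecture design = 5
ES_API spec = 5; EF_API spec = 5+4 = 9
ES_Backend dev = 5; EF_Backend dev = 5+11 = 16
ES_Frontend dev = 5; EF_Frontend dev = 5+8 = 13
ES_Database migration = max(EF_API spec=9, EF_Backend dev=16, EF_Frontend dev=13) = 16; EF_Database migration = 16+7 = 23
Expected project duration μ = 23 days. Critical path: Architecture design → Backend dev → Database migration.

Backward pass:
LF_Database migration = 23; LS_Database migration = 23−7 = 16
LF_Frontend dev = LS_Database migration = 16; LS_Frontend dev = 16−8 = 8
LF_Backend dev = LS_Database migration = 16; LS_Backend dev = 16−11 = 5
LF_API spec = LS_Database migration = 16; LS_API spec = 16−4 = 12
LF_Architecture design = min(LS_API spec=12, LS_Backend dev=5, LS_Frontend dev=8) = 5; LS_Architecture design = 5−5 = 0
Slack_API spec = LS_API spec − ES_API spec = 12 − 5 = 7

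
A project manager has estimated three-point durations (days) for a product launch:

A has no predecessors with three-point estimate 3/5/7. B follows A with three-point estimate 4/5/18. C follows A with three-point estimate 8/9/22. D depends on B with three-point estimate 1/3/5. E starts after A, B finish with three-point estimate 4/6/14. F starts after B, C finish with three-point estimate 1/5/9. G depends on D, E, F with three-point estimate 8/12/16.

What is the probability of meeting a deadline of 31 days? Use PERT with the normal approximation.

0.258

te_A = (3 + 4·5 + 7)/6 = 30/6 = 5; σ²_A = ((7−3)/6)² = 0.444
te_B = (4 + 4·5 + 18)/6 = 42/6 = 7; σ²_B = ((18−4)/6)² = 5.444
te_C = (8 + 4·9 + 22)/6 = 66/6 = 11; σ²_C = ((22−8)/6)² = 5.444
te_D = (1 + 4·3 + 5)/6 = 18/6 = 3; σ²_D = ((5−1)/6)² = 0.444
te_E = (4 + 4·6 + 14)/6 = 42/6 = 7; σ²_E = ((14−4)/6)² = 2.778
te_F = (1 + 4·5 + 9)/6 = 30/6 = 5; σ²_F = ((9−1)/6)² = 1.778
te_G = (8 + 4·12 + 16)/6 = 72/6 = 12; σ²_G = ((16−8)/6)² = 1.778

Forward pass:
ES_A = 0; EF_A = 5
ES_B = 5; EF_B = 5+7 = 12
ES_C = 5; EF_C = 5+11 = 16
ES_D = 12; EF_D = 12+3 = 15
ES_E = max(EF_A=5, EF_B=12) = 12; EF_E = 12+7 = 19
ES_F = max(EF_B=12, EF_C=16) = 16; EF_F = 16+5 = 21
ES_G = max(EF_D=15, EF_E=19, EF_F=21) = 21; EF_G = 21+12 = 33
Expected project duration μ = 33 days. Critical path: A → C → F → G.

Variance along critical path = 0.444 + 5.444 + 1.778 + 1.778 = 9.444; σ = √9.444 = 3.073 days.
Z = (31 − 33) / 3.073 = -0.651
P(T ≤ 31) = Φ(-0.651) ≈ 0.258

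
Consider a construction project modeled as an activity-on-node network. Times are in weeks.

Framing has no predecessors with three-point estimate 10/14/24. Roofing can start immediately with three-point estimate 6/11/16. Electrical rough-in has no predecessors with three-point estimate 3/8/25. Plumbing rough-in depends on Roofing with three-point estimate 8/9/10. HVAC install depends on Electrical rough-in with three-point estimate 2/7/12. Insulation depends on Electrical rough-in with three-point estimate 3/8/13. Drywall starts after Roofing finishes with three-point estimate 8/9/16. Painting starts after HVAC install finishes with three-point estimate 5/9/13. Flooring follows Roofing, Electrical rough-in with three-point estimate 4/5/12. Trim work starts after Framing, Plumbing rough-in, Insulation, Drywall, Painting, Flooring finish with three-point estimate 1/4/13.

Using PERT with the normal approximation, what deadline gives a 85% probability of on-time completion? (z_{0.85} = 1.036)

te_Framing = (10 + 4·14 + 24)/6 = 90/6 = 15; σ²_Framing = ((24−10)/6)² = 5.444
te_Roofing = (6 + 4·11 + 16)/6 = 66/6 = 11; σ²_Roofing = ((16−6)/6)² = 2.778
te_Electrical rough-in = (3 + 4·8 + 25)/6 = 60/6 = 10; σ²_Electrical rough-in = ((25−3)/6)² = 13.444
te_Plumbing rough-in = (8 + 4·9 + 10)/6 = 54/6 = 9; σ²_Plumbing rough-in = ((10−8)/6)² = 0.111
te_HVAC install = (2 + 4·7 + 12)/6 = 42/6 = 7; σ²_HVAC install = ((12−2)/6)² = 2.778
te_Insulation = (3 + 4·8 + 13)/6 = 48/6 = 8; σ²_Insulation = ((13−3)/6)² = 2.778
te_Drywall = (8 + 4·9 + 16)/6 = 60/6 = 10; σ²_Drywall = ((16−8)/6)² = 1.778
te_Painting = (5 + 4·9 + 13)/6 = 54/6 = 9; σ²_Painting = ((13−5)/6)² = 1.778
te_Flooring = (4 + 4·5 + 12)/6 = 36/6 = 6; σ²_Flooring = ((12−4)/6)² = 1.778
te_Trim work = (1 + 4·4 + 13)/6 = 30/6 = 5; σ²_Trim work = ((13−1)/6)² = 4.000

Forward pass:
ES_Framing = 0; EF_Framing = 15
ES_Roofing = 0; EF_Roofing = 11
ES_Electrical rough-in = 0; EF_Electrical rough-in = 10
ES_Plumbing rough-in = 11; EF_Plumbing rough-in = 11+9 = 20
ES_HVAC install = 10; EF_HVAC install = 10+7 = 17
ES_Insulation = 10; EF_Insulation = 10+8 = 18
ES_Drywall = 11; EF_Drywall = 11+10 = 21
ES_Painting = 17; EF_Painting = 17+9 = 26
ES_Flooring = max(EF_Roofing=11, EF_Electrical rough-in=10) = 11; EF_Flooring = 11+6 = 17
ES_Trim work = max(EF_Framing=15, EF_Plumbing rough-in=20, EF_Insulation=18, EF_Drywall=21, EF_Painting=26, EF_Flooring=17) = 26; EF_Trim work = 26+5 = 31
Expected project duration μ = 31 weeks. Critical path: Electrical rough-in → HVAC install → Painting → Trim work.

Variance along critical path = 13.444 + 2.778 + 1.778 + 4.000 = 22.000; σ = 4.690 weeks.
D = μ + z·σ = 31 + 1.036·4.690 = 35.9 weeks

35.9 weeks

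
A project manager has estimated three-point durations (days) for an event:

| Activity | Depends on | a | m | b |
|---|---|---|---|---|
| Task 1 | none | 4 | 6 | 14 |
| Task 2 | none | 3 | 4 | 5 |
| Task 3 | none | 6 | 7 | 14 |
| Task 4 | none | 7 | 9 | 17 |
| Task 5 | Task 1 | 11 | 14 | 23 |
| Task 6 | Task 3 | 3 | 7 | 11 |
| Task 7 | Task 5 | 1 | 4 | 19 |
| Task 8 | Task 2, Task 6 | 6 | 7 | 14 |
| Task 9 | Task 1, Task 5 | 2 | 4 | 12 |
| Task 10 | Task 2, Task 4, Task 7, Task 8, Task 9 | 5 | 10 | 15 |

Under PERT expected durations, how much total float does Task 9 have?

te_Task 1 = (4 + 4·6 + 14)/6 = 42/6 = 7
te_Task 2 = (3 + 4·4 + 5)/6 = 24/6 = 4
te_Task 3 = (6 + 4·7 + 14)/6 = 48/6 = 8
te_Task 4 = (7 + 4·9 + 17)/6 = 60/6 = 10
te_Task 5 = (11 + 4·14 + 23)/6 = 90/6 = 15
te_Task 6 = (3 + 4·7 + 11)/6 = 42/6 = 7
te_Task 7 = (1 + 4·4 + 19)/6 = 36/6 = 6
te_Task 8 = (6 + 4·7 + 14)/6 = 48/6 = 8
te_Task 9 = (2 + 4·4 + 12)/6 = 30/6 = 5
te_Task 10 = (5 + 4·10 + 15)/6 = 60/6 = 10

Forward pass:
ES_Task 1 = 0; EF_Task 1 = 7
ES_Task 2 = 0; EF_Task 2 = 4
ES_Task 3 = 0; EF_Task 3 = 8
ES_Task 4 = 0; EF_Task 4 = 10
ES_Task 5 = 7; EF_Task 5 = 7+15 = 22
ES_Task 6 = 8; EF_Task 6 = 8+7 = 15
ES_Task 7 = 22; EF_Task 7 = 22+6 = 28
ES_Task 8 = max(EF_Task 2=4, EF_Task 6=15) = 15; EF_Task 8 = 15+8 = 23
ES_Task 9 = max(EF_Task 1=7, EF_Task 5=22) = 22; EF_Task 9 = 22+5 = 27
ES_Task 10 = max(EF_Task 2=4, EF_Task 4=10, EF_Task 7=28, EF_Task 8=23, EF_Task 9=27) = 28; EF_Task 10 = 28+10 = 38
Expected project duration μ = 38 days. Critical path: Task 1 → Task 5 → Task 7 → Task 10.

Backward pass:
LF_Task 10 = 38; LS_Task 10 = 38−10 = 28
LF_Task 9 = LS_Task 10 = 28; LS_Task 9 = 28−5 = 23
LF_Task 8 = LS_Task 10 = 28; LS_Task 8 = 28−8 = 20
LF_Task 7 = LS_Task 10 = 28; LS_Task 7 = 28−6 = 22
LF_Task 6 = LS_Task 8 = 20; LS_Task 6 = 20−7 = 13
LF_Task 5 = min(LS_Task 7=22, LS_Task 9=23) = 22; LS_Task 5 = 22−15 = 7
LF_Task 4 = LS_Task 10 = 28; LS_Task 4 = 28−10 = 18
LF_Task 3 = LS_Task 6 = 13; LS_Task 3 = 13−8 = 5
LF_Task 2 = min(LS_Task 8=20, LS_Task 10=28) = 20; LS_Task 2 = 20−4 = 16
LF_Task 1 = min(LS_Task 5=7, LS_Task 9=23) = 7; LS_Task 1 = 7−7 = 0
Slack_Task 9 = LS_Task 9 − ES_Task 9 = 23 − 22 = 1

1 days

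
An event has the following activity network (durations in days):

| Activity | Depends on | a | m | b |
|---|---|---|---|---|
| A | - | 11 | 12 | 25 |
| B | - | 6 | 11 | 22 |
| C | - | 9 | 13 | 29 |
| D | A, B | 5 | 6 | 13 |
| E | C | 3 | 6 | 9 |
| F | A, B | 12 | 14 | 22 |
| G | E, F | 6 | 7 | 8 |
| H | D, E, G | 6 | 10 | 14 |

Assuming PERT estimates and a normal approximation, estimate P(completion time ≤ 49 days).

0.827

te_A = (11 + 4·12 + 25)/6 = 84/6 = 14; σ²_A = ((25−11)/6)² = 5.444
te_B = (6 + 4·11 + 22)/6 = 72/6 = 12; σ²_B = ((22−6)/6)² = 7.111
te_C = (9 + 4·13 + 29)/6 = 90/6 = 15; σ²_C = ((29−9)/6)² = 11.111
te_D = (5 + 4·6 + 13)/6 = 42/6 = 7; σ²_D = ((13−5)/6)² = 1.778
te_E = (3 + 4·6 + 9)/6 = 36/6 = 6; σ²_E = ((9−3)/6)² = 1.000
te_F = (12 + 4·14 + 22)/6 = 90/6 = 15; σ²_F = ((22−12)/6)² = 2.778
te_G = (6 + 4·7 + 8)/6 = 42/6 = 7; σ²_G = ((8−6)/6)² = 0.111
te_H = (6 + 4·10 + 14)/6 = 60/6 = 10; σ²_H = ((14−6)/6)² = 1.778

Forward pass:
ES_A = 0; EF_A = 14
ES_B = 0; EF_B = 12
ES_C = 0; EF_C = 15
ES_D = max(EF_A=14, EF_B=12) = 14; EF_D = 14+7 = 21
ES_E = 15; EF_E = 15+6 = 21
ES_F = max(EF_A=14, EF_B=12) = 14; EF_F = 14+15 = 29
ES_G = max(EF_E=21, EF_F=29) = 29; EF_G = 29+7 = 36
ES_H = max(EF_D=21, EF_E=21, EF_G=36) = 36; EF_H = 36+10 = 46
Expected project duration μ = 46 days. Critical path: A → F → G → H.

Variance along critical path = 5.444 + 2.778 + 0.111 + 1.778 = 10.111; σ = √10.111 = 3.180 days.
Z = (49 − 46) / 3.180 = 0.943
P(T ≤ 49) = Φ(0.943) ≈ 0.827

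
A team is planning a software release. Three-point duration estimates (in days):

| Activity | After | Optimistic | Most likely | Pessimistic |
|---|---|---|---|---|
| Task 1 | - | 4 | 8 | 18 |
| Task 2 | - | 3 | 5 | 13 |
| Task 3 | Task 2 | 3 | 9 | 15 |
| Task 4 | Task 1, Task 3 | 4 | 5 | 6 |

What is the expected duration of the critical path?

20 days

te_Task 1 = (4 + 4·8 + 18)/6 = 54/6 = 9
te_Task 2 = (3 + 4·5 + 13)/6 = 36/6 = 6
te_Task 3 = (3 + 4·9 + 15)/6 = 54/6 = 9
te_Task 4 = (4 + 4·5 + 6)/6 = 30/6 = 5

Forward pass:
ES_Task 1 = 0; EF_Task 1 = 9
ES_Task 2 = 0; EF_Task 2 = 6
ES_Task 3 = 6; EF_Task 3 = 6+9 = 15
ES_Task 4 = max(EF_Task 1=9, EF_Task 3=15) = 15; EF_Task 4 = 15+5 = 20
Expected project duration μ = 20 days. Critical path: Task 2 → Task 3 → Task 4.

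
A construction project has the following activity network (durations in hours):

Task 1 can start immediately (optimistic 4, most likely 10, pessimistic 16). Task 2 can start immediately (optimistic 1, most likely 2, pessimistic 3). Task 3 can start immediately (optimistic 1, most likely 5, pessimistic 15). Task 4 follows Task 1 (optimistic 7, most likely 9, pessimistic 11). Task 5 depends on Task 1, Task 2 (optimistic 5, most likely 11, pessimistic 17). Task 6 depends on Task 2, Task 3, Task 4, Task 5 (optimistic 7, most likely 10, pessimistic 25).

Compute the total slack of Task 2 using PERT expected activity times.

8 hours

te_Task 1 = (4 + 4·10 + 16)/6 = 60/6 = 10
te_Task 2 = (1 + 4·2 + 3)/6 = 12/6 = 2
te_Task 3 = (1 + 4·5 + 15)/6 = 36/6 = 6
te_Task 4 = (7 + 4·9 + 11)/6 = 54/6 = 9
te_Task 5 = (5 + 4·11 + 17)/6 = 66/6 = 11
te_Task 6 = (7 + 4·10 + 25)/6 = 72/6 = 12

Forward pass:
ES_Task 1 = 0; EF_Task 1 = 10
ES_Task 2 = 0; EF_Task 2 = 2
ES_Task 3 = 0; EF_Task 3 = 6
ES_Task 4 = 10; EF_Task 4 = 10+9 = 19
ES_Task 5 = max(EF_Task 1=10, EF_Task 2=2) = 10; EF_Task 5 = 10+11 = 21
ES_Task 6 = max(EF_Task 2=2, EF_Task 3=6, EF_Task 4=19, EF_Task 5=21) = 21; EF_Task 6 = 21+12 = 33
Expected project duration μ = 33 hours. Critical path: Task 1 → Task 5 → Task 6.

Backward pass:
LF_Task 6 = 33; LS_Task 6 = 33−12 = 21
LF_Task 5 = LS_Task 6 = 21; LS_Task 5 = 21−11 = 10
LF_Task 4 = LS_Task 6 = 21; LS_Task 4 = 21−9 = 12
LF_Task 3 = LS_Task 6 = 21; LS_Task 3 = 21−6 = 15
LF_Task 2 = min(LS_Task 5=10, LS_Task 6=21) = 10; LS_Task 2 = 10−2 = 8
LF_Task 1 = min(LS_Task 4=12, LS_Task 5=10) = 10; LS_Task 1 = 10−10 = 0
Slack_Task 2 = LS_Task 2 − ES_Task 2 = 8 − 0 = 8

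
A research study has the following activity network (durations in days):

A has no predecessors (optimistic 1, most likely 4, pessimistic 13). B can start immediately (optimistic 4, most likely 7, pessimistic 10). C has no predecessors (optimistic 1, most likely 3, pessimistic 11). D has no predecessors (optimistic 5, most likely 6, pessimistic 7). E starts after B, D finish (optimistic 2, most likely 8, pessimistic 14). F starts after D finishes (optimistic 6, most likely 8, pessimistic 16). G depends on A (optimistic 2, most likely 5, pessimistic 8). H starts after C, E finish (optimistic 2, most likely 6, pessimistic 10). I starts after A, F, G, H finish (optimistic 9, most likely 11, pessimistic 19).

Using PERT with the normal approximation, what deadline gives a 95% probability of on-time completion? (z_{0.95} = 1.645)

38.1 days

te_A = (1 + 4·4 + 13)/6 = 30/6 = 5; σ²_A = ((13−1)/6)² = 4.000
te_B = (4 + 4·7 + 10)/6 = 42/6 = 7; σ²_B = ((10−4)/6)² = 1.000
te_C = (1 + 4·3 + 11)/6 = 24/6 = 4; σ²_C = ((11−1)/6)² = 2.778
te_D = (5 + 4·6 + 7)/6 = 36/6 = 6; σ²_D = ((7−5)/6)² = 0.111
te_E = (2 + 4·8 + 14)/6 = 48/6 = 8; σ²_E = ((14−2)/6)² = 4.000
te_F = (6 + 4·8 + 16)/6 = 54/6 = 9; σ²_F = ((16−6)/6)² = 2.778
te_G = (2 + 4·5 + 8)/6 = 30/6 = 5; σ²_G = ((8−2)/6)² = 1.000
te_H = (2 + 4·6 + 10)/6 = 36/6 = 6; σ²_H = ((10−2)/6)² = 1.778
te_I = (9 + 4·11 + 19)/6 = 72/6 = 12; σ²_I = ((19−9)/6)² = 2.778

Forward pass:
ES_A = 0; EF_A = 5
ES_B = 0; EF_B = 7
ES_C = 0; EF_C = 4
ES_D = 0; EF_D = 6
ES_E = max(EF_B=7, EF_D=6) = 7; EF_E = 7+8 = 15
ES_F = 6; EF_F = 6+9 = 15
ES_G = 5; EF_G = 5+5 = 10
ES_H = max(EF_C=4, EF_E=15) = 15; EF_H = 15+6 = 21
ES_I = max(EF_A=5, EF_F=15, EF_G=10, EF_H=21) = 21; EF_I = 21+12 = 33
Expected project duration μ = 33 days. Critical path: B → E → H → I.

Variance along critical path = 1.000 + 4.000 + 1.778 + 2.778 = 9.556; σ = 3.091 days.
D = μ + z·σ = 33 + 1.645·3.091 = 38.1 days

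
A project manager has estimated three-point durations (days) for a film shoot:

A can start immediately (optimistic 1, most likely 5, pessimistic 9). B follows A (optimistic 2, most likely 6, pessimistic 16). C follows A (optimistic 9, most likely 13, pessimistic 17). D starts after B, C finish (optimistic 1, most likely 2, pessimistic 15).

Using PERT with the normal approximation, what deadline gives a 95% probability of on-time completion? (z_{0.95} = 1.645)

te_A = (1 + 4·5 + 9)/6 = 30/6 = 5; σ²_A = ((9−1)/6)² = 1.778
te_B = (2 + 4·6 + 16)/6 = 42/6 = 7; σ²_B = ((16−2)/6)² = 5.444
te_C = (9 + 4·13 + 17)/6 = 78/6 = 13; σ²_C = ((17−9)/6)² = 1.778
te_D = (1 + 4·2 + 15)/6 = 24/6 = 4; σ²_D = ((15−1)/6)² = 5.444

Forward pass:
ES_A = 0; EF_A = 5
ES_B = 5; EF_B = 5+7 = 12
ES_C = 5; EF_C = 5+13 = 18
ES_D = max(EF_B=12, EF_C=18) = 18; EF_D = 18+4 = 22
Expected project duration μ = 22 days. Critical path: A → C → D.

Variance along critical path = 1.778 + 1.778 + 5.444 = 9.000; σ = 3.000 days.
D = μ + z·σ = 22 + 1.645·3.000 = 26.9 days

26.9 days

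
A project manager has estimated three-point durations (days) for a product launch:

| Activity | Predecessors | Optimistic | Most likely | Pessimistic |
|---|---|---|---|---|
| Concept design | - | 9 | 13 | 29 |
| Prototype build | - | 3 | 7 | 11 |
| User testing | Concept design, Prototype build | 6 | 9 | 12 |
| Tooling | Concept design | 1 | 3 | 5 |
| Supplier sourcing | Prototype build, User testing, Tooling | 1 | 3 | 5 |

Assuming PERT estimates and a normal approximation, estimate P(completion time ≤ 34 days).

te_Concept design = (9 + 4·13 + 29)/6 = 90/6 = 15; σ²_Concept design = ((29−9)/6)² = 11.111
te_Prototype build = (3 + 4·7 + 11)/6 = 42/6 = 7; σ²_Prototype build = ((11−3)/6)² = 1.778
te_User testing = (6 + 4·9 + 12)/6 = 54/6 = 9; σ²_User testing = ((12−6)/6)² = 1.000
te_Tooling = (1 + 4·3 + 5)/6 = 18/6 = 3; σ²_Tooling = ((5−1)/6)² = 0.444
te_Supplier sourcing = (1 + 4·3 + 5)/6 = 18/6 = 3; σ²_Supplier sourcing = ((5−1)/6)² = 0.444

Forward pass:
ES_Concept design = 0; EF_Concept design = 15
ES_Prototype build = 0; EF_Prototype build = 7
ES_User testing = max(EF_Concept design=15, EF_Prototype build=7) = 15; EF_User testing = 15+9 = 24
ES_Tooling = 15; EF_Tooling = 15+3 = 18
ES_Supplier sourcing = max(EF_Prototype build=7, EF_User testing=24, EF_Tooling=18) = 24; EF_Supplier sourcing = 24+3 = 27
Expected project duration μ = 27 days. Critical path: Concept design → User testing → Supplier sourcing.

Variance along critical path = 11.111 + 1.000 + 0.444 = 12.556; σ = √12.556 = 3.543 days.
Z = (34 − 27) / 3.543 = 1.976
P(T ≤ 34) = Φ(1.976) ≈ 0.976

0.976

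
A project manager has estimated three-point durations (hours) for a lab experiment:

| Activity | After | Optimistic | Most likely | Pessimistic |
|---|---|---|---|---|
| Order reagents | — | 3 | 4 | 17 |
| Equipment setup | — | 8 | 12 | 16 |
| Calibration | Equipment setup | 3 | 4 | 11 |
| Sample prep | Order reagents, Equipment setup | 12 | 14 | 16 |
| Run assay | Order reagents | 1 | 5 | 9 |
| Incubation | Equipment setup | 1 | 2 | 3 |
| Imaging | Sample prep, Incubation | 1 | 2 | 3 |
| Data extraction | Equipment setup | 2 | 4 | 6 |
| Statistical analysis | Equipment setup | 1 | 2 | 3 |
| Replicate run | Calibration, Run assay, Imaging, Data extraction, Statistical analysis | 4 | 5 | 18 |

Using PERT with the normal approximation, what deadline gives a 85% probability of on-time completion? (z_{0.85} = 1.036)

te_Order reagents = (3 + 4·4 + 17)/6 = 36/6 = 6; σ²_Order reagents = ((17−3)/6)² = 5.444
te_Equipment setup = (8 + 4·12 + 16)/6 = 72/6 = 12; σ²_Equipment setup = ((16−8)/6)² = 1.778
te_Calibration = (3 + 4·4 + 11)/6 = 30/6 = 5; σ²_Calibration = ((11−3)/6)² = 1.778
te_Sample prep = (12 + 4·14 + 16)/6 = 84/6 = 14; σ²_Sample prep = ((16−12)/6)² = 0.444
te_Run assay = (1 + 4·5 + 9)/6 = 30/6 = 5; σ²_Run assay = ((9−1)/6)² = 1.778
te_Incubation = (1 + 4·2 + 3)/6 = 12/6 = 2; σ²_Incubation = ((3−1)/6)² = 0.111
te_Imaging = (1 + 4·2 + 3)/6 = 12/6 = 2; σ²_Imaging = ((3−1)/6)² = 0.111
te_Data extraction = (2 + 4·4 + 6)/6 = 24/6 = 4; σ²_Data extraction = ((6−2)/6)² = 0.444
te_Statistical analysis = (1 + 4·2 + 3)/6 = 12/6 = 2; σ²_Statistical analysis = ((3−1)/6)² = 0.111
te_Replicate run = (4 + 4·5 + 18)/6 = 42/6 = 7; σ²_Replicate run = ((18−4)/6)² = 5.444

Forward pass:
ES_Order reagents = 0; EF_Order reagents = 6
ES_Equipment setup = 0; EF_Equipment setup = 12
ES_Calibration = 12; EF_Calibration = 12+5 = 17
ES_Sample prep = max(EF_Order reagents=6, EF_Equipment setup=12) = 12; EF_Sample prep = 12+14 = 26
ES_Run assay = 6; EF_Run assay = 6+5 = 11
ES_Incubation = 12; EF_Incubation = 12+2 = 14
ES_Imaging = max(EF_Sample prep=26, EF_Incubation=14) = 26; EF_Imaging = 26+2 = 28
ES_Data extraction = 12; EF_Data extraction = 12+4 = 16
ES_Statistical analysis = 12; EF_Statistical analysis = 12+2 = 14
ES_Replicate run = max(EF_Calibration=17, EF_Run assay=11, EF_Imaging=28, EF_Data extraction=16, EF_Statistical analysis=14) = 28; EF_Replicate run = 28+7 = 35
Expected project duration μ = 35 hours. Critical path: Equipment setup → Sample prep → Imaging → Replicate run.

Variance along critical path = 1.778 + 0.444 + 0.111 + 5.444 = 7.778; σ = 2.789 hours.
D = μ + z·σ = 35 + 1.036·2.789 = 37.9 hours

37.9 hours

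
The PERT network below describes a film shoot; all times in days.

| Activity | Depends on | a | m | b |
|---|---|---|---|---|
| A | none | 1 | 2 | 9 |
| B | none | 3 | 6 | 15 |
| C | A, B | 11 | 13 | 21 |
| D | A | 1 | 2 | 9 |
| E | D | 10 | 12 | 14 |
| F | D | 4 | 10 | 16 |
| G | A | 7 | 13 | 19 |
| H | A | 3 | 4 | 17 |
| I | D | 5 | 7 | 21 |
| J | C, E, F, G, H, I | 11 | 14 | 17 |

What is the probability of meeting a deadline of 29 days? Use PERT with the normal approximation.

te_A = (1 + 4·2 + 9)/6 = 18/6 = 3; σ²_A = ((9−1)/6)² = 1.778
te_B = (3 + 4·6 + 15)/6 = 42/6 = 7; σ²_B = ((15−3)/6)² = 4.000
te_C = (11 + 4·13 + 21)/6 = 84/6 = 14; σ²_C = ((21−11)/6)² = 2.778
te_D = (1 + 4·2 + 9)/6 = 18/6 = 3; σ²_D = ((9−1)/6)² = 1.778
te_E = (10 + 4·12 + 14)/6 = 72/6 = 12; σ²_E = ((14−10)/6)² = 0.444
te_F = (4 + 4·10 + 16)/6 = 60/6 = 10; σ²_F = ((16−4)/6)² = 4.000
te_G = (7 + 4·13 + 19)/6 = 78/6 = 13; σ²_G = ((19−7)/6)² = 4.000
te_H = (3 + 4·4 + 17)/6 = 36/6 = 6; σ²_H = ((17−3)/6)² = 5.444
te_I = (5 + 4·7 + 21)/6 = 54/6 = 9; σ²_I = ((21−5)/6)² = 7.111
te_J = (11 + 4·14 + 17)/6 = 84/6 = 14; σ²_J = ((17−11)/6)² = 1.000

Forward pass:
ES_A = 0; EF_A = 3
ES_B = 0; EF_B = 7
ES_C = max(EF_A=3, EF_B=7) = 7; EF_C = 7+14 = 21
ES_D = 3; EF_D = 3+3 = 6
ES_E = 6; EF_E = 6+12 = 18
ES_F = 6; EF_F = 6+10 = 16
ES_G = 3; EF_G = 3+13 = 16
ES_H = 3; EF_H = 3+6 = 9
ES_I = 6; EF_I = 6+9 = 15
ES_J = max(EF_C=21, EF_E=18, EF_F=16, EF_G=16, EF_H=9, EF_I=15) = 21; EF_J = 21+14 = 35
Expected project duration μ = 35 days. Critical path: B → C → J.

Variance along critical path = 4.000 + 2.778 + 1.000 = 7.778; σ = √7.778 = 2.789 days.
Z = (29 − 35) / 2.789 = -2.151
P(T ≤ 29) = Φ(-2.151) ≈ 0.016

0.016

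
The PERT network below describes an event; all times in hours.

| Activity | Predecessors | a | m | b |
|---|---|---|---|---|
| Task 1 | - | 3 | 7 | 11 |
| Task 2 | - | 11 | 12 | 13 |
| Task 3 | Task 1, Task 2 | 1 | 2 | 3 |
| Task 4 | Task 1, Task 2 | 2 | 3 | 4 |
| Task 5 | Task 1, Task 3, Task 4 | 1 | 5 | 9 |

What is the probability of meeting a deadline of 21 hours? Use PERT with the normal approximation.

0.760

te_Task 1 = (3 + 4·7 + 11)/6 = 42/6 = 7; σ²_Task 1 = ((11−3)/6)² = 1.778
te_Task 2 = (11 + 4·12 + 13)/6 = 72/6 = 12; σ²_Task 2 = ((13−11)/6)² = 0.111
te_Task 3 = (1 + 4·2 + 3)/6 = 12/6 = 2; σ²_Task 3 = ((3−1)/6)² = 0.111
te_Task 4 = (2 + 4·3 + 4)/6 = 18/6 = 3; σ²_Task 4 = ((4−2)/6)² = 0.111
te_Task 5 = (1 + 4·5 + 9)/6 = 30/6 = 5; σ²_Task 5 = ((9−1)/6)² = 1.778

Forward pass:
ES_Task 1 = 0; EF_Task 1 = 7
ES_Task 2 = 0; EF_Task 2 = 12
ES_Task 3 = max(EF_Task 1=7, EF_Task 2=12) = 12; EF_Task 3 = 12+2 = 14
ES_Task 4 = max(EF_Task 1=7, EF_Task 2=12) = 12; EF_Task 4 = 12+3 = 15
ES_Task 5 = max(EF_Task 1=7, EF_Task 3=14, EF_Task 4=15) = 15; EF_Task 5 = 15+5 = 20
Expected project duration μ = 20 hours. Critical path: Task 2 → Task 4 → Task 5.

Variance along critical path = 0.111 + 0.111 + 1.778 = 2.000; σ = √2.000 = 1.414 hours.
Z = (21 − 20) / 1.414 = 0.707
P(T ≤ 21) = Φ(0.707) ≈ 0.760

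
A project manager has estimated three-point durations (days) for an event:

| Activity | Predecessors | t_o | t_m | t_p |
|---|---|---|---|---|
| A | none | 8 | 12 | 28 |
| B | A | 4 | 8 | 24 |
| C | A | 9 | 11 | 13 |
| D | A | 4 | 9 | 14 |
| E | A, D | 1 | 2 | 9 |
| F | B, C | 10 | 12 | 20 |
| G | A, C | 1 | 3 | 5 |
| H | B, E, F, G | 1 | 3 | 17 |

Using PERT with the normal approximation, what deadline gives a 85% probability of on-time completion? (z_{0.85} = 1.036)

47.8 days

te_A = (8 + 4·12 + 28)/6 = 84/6 = 14; σ²_A = ((28−8)/6)² = 11.111
te_B = (4 + 4·8 + 24)/6 = 60/6 = 10; σ²_B = ((24−4)/6)² = 11.111
te_C = (9 + 4·11 + 13)/6 = 66/6 = 11; σ²_C = ((13−9)/6)² = 0.444
te_D = (4 + 4·9 + 14)/6 = 54/6 = 9; σ²_D = ((14−4)/6)² = 2.778
te_E = (1 + 4·2 + 9)/6 = 18/6 = 3; σ²_E = ((9−1)/6)² = 1.778
te_F = (10 + 4·12 + 20)/6 = 78/6 = 13; σ²_F = ((20−10)/6)² = 2.778
te_G = (1 + 4·3 + 5)/6 = 18/6 = 3; σ²_G = ((5−1)/6)² = 0.444
te_H = (1 + 4·3 + 17)/6 = 30/6 = 5; σ²_H = ((17−1)/6)² = 7.111

Forward pass:
ES_A = 0; EF_A = 14
ES_B = 14; EF_B = 14+10 = 24
ES_C = 14; EF_C = 14+11 = 25
ES_D = 14; EF_D = 14+9 = 23
ES_E = max(EF_A=14, EF_D=23) = 23; EF_E = 23+3 = 26
ES_F = max(EF_B=24, EF_C=25) = 25; EF_F = 25+13 = 38
ES_G = max(EF_A=14, EF_C=25) = 25; EF_G = 25+3 = 28
ES_H = max(EF_B=24, EF_E=26, EF_F=38, EF_G=28) = 38; EF_H = 38+5 = 43
Expected project duration μ = 43 days. Critical path: A → C → F → H.

Variance along critical path = 11.111 + 0.444 + 2.778 + 7.111 = 21.444; σ = 4.631 days.
D = μ + z·σ = 43 + 1.036·4.631 = 47.8 days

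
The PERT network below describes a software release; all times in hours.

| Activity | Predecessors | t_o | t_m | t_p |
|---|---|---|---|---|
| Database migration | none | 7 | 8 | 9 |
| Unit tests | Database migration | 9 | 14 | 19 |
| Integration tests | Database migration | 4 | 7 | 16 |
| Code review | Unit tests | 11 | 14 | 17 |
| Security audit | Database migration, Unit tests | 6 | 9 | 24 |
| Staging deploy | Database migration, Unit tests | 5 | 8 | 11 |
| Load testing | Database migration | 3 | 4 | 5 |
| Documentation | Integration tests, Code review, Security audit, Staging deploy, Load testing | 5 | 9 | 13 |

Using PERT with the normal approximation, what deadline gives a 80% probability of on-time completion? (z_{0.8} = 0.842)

47.0 hours

te_Database migration = (7 + 4·8 + 9)/6 = 48/6 = 8; σ²_Database migration = ((9−7)/6)² = 0.111
te_Unit tests = (9 + 4·14 + 19)/6 = 84/6 = 14; σ²_Unit tests = ((19−9)/6)² = 2.778
te_Integration tests = (4 + 4·7 + 16)/6 = 48/6 = 8; σ²_Integration tests = ((16−4)/6)² = 4.000
te_Code review = (11 + 4·14 + 17)/6 = 84/6 = 14; σ²_Code review = ((17−11)/6)² = 1.000
te_Security audit = (6 + 4·9 + 24)/6 = 66/6 = 11; σ²_Security audit = ((24−6)/6)² = 9.000
te_Staging deploy = (5 + 4·8 + 11)/6 = 48/6 = 8; σ²_Staging deploy = ((11−5)/6)² = 1.000
te_Load testing = (3 + 4·4 + 5)/6 = 24/6 = 4; σ²_Load testing = ((5−3)/6)² = 0.111
te_Documentation = (5 + 4·9 + 13)/6 = 54/6 = 9; σ²_Documentation = ((13−5)/6)² = 1.778

Forward pass:
ES_Database migration = 0; EF_Database migration = 8
ES_Unit tests = 8; EF_Unit tests = 8+14 = 22
ES_Integration tests = 8; EF_Integration tests = 8+8 = 16
ES_Code review = 22; EF_Code review = 22+14 = 36
ES_Security audit = max(EF_Database migration=8, EF_Unit tests=22) = 22; EF_Security audit = 22+11 = 33
ES_Staging deploy = max(EF_Database migration=8, EF_Unit tests=22) = 22; EF_Staging deploy = 22+8 = 30
ES_Load testing = 8; EF_Load testing = 8+4 = 12
ES_Documentation = max(EF_Integration tests=16, EF_Code review=36, EF_Security audit=33, EF_Staging deploy=30, EF_Load testing=12) = 36; EF_Documentation = 36+9 = 45
Expected project duration μ = 45 hours. Critical path: Database migration → Unit tests → Code review → Documentation.

Variance along critical path = 0.111 + 2.778 + 1.000 + 1.778 = 5.667; σ = 2.380 hours.
D = μ + z·σ = 45 + 0.842·2.380 = 47.0 hours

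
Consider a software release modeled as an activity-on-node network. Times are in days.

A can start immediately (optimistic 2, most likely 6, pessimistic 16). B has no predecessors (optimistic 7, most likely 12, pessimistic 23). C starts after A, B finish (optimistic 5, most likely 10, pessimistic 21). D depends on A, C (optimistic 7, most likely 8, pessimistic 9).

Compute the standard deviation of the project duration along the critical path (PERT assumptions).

3.79 days

te_A = (2 + 4·6 + 16)/6 = 42/6 = 7; σ²_A = ((16−2)/6)² = 5.444
te_B = (7 + 4·12 + 23)/6 = 78/6 = 13; σ²_B = ((23−7)/6)² = 7.111
te_C = (5 + 4·10 + 21)/6 = 66/6 = 11; σ²_C = ((21−5)/6)² = 7.111
te_D = (7 + 4·8 + 9)/6 = 48/6 = 8; σ²_D = ((9−7)/6)² = 0.111

Forward pass:
ES_A = 0; EF_A = 7
ES_B = 0; EF_B = 13
ES_C = max(EF_A=7, EF_B=13) = 13; EF_C = 13+11 = 24
ES_D = max(EF_A=7, EF_C=24) = 24; EF_D = 24+8 = 32
Expected project duration μ = 32 days. Critical path: B → C → D.

Variance along critical path = 7.111 + 7.111 + 0.111 = 14.333
σ = √14.333 = 3.786 days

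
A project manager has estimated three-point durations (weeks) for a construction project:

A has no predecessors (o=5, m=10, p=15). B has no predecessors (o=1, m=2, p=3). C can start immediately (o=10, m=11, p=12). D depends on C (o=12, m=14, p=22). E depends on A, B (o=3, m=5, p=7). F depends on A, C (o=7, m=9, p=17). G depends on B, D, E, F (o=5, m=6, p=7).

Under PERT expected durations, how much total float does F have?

5 weeks

te_A = (5 + 4·10 + 15)/6 = 60/6 = 10
te_B = (1 + 4·2 + 3)/6 = 12/6 = 2
te_C = (10 + 4·11 + 12)/6 = 66/6 = 11
te_D = (12 + 4·14 + 22)/6 = 90/6 = 15
te_E = (3 + 4·5 + 7)/6 = 30/6 = 5
te_F = (7 + 4·9 + 17)/6 = 60/6 = 10
te_G = (5 + 4·6 + 7)/6 = 36/6 = 6

Forward pass:
ES_A = 0; EF_A = 10
ES_B = 0; EF_B = 2
ES_C = 0; EF_C = 11
ES_D = 11; EF_D = 11+15 = 26
ES_E = max(EF_A=10, EF_B=2) = 10; EF_E = 10+5 = 15
ES_F = max(EF_A=10, EF_C=11) = 11; EF_F = 11+10 = 21
ES_G = max(EF_B=2, EF_D=26, EF_E=15, EF_F=21) = 26; EF_G = 26+6 = 32
Expected project duration μ = 32 weeks. Critical path: C → D → G.

Backward pass:
LF_G = 32; LS_G = 32−6 = 26
LF_F = LS_G = 26; LS_F = 26−10 = 16
LF_E = LS_G = 26; LS_E = 26−5 = 21
LF_D = LS_G = 26; LS_D = 26−15 = 11
LF_C = min(LS_D=11, LS_F=16) = 11; LS_C = 11−11 = 0
LF_B = min(LS_E=21, LS_G=26) = 21; LS_B = 21−2 = 19
LF_A = min(LS_E=21, LS_F=16) = 16; LS_A = 16−10 = 6
Slack_F = LS_F − ES_F = 16 − 11 = 5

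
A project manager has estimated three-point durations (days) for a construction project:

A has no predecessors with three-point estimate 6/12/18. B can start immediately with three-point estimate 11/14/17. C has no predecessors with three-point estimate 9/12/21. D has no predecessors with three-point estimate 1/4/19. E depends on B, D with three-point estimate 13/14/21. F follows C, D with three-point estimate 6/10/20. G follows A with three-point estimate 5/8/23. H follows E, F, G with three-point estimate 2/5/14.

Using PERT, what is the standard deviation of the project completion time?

2.60 days

te_A = (6 + 4·12 + 18)/6 = 72/6 = 12; σ²_A = ((18−6)/6)² = 4.000
te_B = (11 + 4·14 + 17)/6 = 84/6 = 14; σ²_B = ((17−11)/6)² = 1.000
te_C = (9 + 4·12 + 21)/6 = 78/6 = 13; σ²_C = ((21−9)/6)² = 4.000
te_D = (1 + 4·4 + 19)/6 = 36/6 = 6; σ²_D = ((19−1)/6)² = 9.000
te_E = (13 + 4·14 + 21)/6 = 90/6 = 15; σ²_E = ((21−13)/6)² = 1.778
te_F = (6 + 4·10 + 20)/6 = 66/6 = 11; σ²_F = ((20−6)/6)² = 5.444
te_G = (5 + 4·8 + 23)/6 = 60/6 = 10; σ²_G = ((23−5)/6)² = 9.000
te_H = (2 + 4·5 + 14)/6 = 36/6 = 6; σ²_H = ((14−2)/6)² = 4.000

Forward pass:
ES_A = 0; EF_A = 12
ES_B = 0; EF_B = 14
ES_C = 0; EF_C = 13
ES_D = 0; EF_D = 6
ES_E = max(EF_B=14, EF_D=6) = 14; EF_E = 14+15 = 29
ES_F = max(EF_C=13, EF_D=6) = 13; EF_F = 13+11 = 24
ES_G = 12; EF_G = 12+10 = 22
ES_H = max(EF_E=29, EF_F=24, EF_G=22) = 29; EF_H = 29+6 = 35
Expected project duration μ = 35 days. Critical path: B → E → H.

Variance along critical path = 1.000 + 1.778 + 4.000 = 6.778
σ = √6.778 = 2.603 days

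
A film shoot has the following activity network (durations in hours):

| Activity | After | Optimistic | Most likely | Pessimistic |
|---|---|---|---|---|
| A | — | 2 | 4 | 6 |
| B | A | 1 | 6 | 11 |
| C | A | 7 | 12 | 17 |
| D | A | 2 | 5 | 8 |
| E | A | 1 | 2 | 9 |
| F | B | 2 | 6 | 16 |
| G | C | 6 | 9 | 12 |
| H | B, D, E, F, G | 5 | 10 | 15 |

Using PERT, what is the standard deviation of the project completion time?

te_A = (2 + 4·4 + 6)/6 = 24/6 = 4; σ²_A = ((6−2)/6)² = 0.444
te_B = (1 + 4·6 + 11)/6 = 36/6 = 6; σ²_B = ((11−1)/6)² = 2.778
te_C = (7 + 4·12 + 17)/6 = 72/6 = 12; σ²_C = ((17−7)/6)² = 2.778
te_D = (2 + 4·5 + 8)/6 = 30/6 = 5; σ²_D = ((8−2)/6)² = 1.000
te_E = (1 + 4·2 + 9)/6 = 18/6 = 3; σ²_E = ((9−1)/6)² = 1.778
te_F = (2 + 4·6 + 16)/6 = 42/6 = 7; σ²_F = ((16−2)/6)² = 5.444
te_G = (6 + 4·9 + 12)/6 = 54/6 = 9; σ²_G = ((12−6)/6)² = 1.000
te_H = (5 + 4·10 + 15)/6 = 60/6 = 10; σ²_H = ((15−5)/6)² = 2.778

Forward pass:
ES_A = 0; EF_A = 4
ES_B = 4; EF_B = 4+6 = 10
ES_C = 4; EF_C = 4+12 = 16
ES_D = 4; EF_D = 4+5 = 9
ES_E = 4; EF_E = 4+3 = 7
ES_F = 10; EF_F = 10+7 = 17
ES_G = 16; EF_G = 16+9 = 25
ES_H = max(EF_B=10, EF_D=9, EF_E=7, EF_F=17, EF_G=25) = 25; EF_H = 25+10 = 35
Expected project duration μ = 35 hours. Critical path: A → C → G → H.

Variance along critical path = 0.444 + 2.778 + 1.000 + 2.778 = 7.000
σ = √7.000 = 2.646 hours

2.65 hours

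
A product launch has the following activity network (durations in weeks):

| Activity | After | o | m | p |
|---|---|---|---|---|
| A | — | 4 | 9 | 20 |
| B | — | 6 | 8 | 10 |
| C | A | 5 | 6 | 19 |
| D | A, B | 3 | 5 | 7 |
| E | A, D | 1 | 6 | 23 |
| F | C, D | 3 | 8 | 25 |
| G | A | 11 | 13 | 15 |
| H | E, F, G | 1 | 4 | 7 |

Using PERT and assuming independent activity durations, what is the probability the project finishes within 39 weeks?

te_A = (4 + 4·9 + 20)/6 = 60/6 = 10; σ²_A = ((20−4)/6)² = 7.111
te_B = (6 + 4·8 + 10)/6 = 48/6 = 8; σ²_B = ((10−6)/6)² = 0.444
te_C = (5 + 4·6 + 19)/6 = 48/6 = 8; σ²_C = ((19−5)/6)² = 5.444
te_D = (3 + 4·5 + 7)/6 = 30/6 = 5; σ²_D = ((7−3)/6)² = 0.444
te_E = (1 + 4·6 + 23)/6 = 48/6 = 8; σ²_E = ((23−1)/6)² = 13.444
te_F = (3 + 4·8 + 25)/6 = 60/6 = 10; σ²_F = ((25−3)/6)² = 13.444
te_G = (11 + 4·13 + 15)/6 = 78/6 = 13; σ²_G = ((15−11)/6)² = 0.444
te_H = (1 + 4·4 + 7)/6 = 24/6 = 4; σ²_H = ((7−1)/6)² = 1.000

Forward pass:
ES_A = 0; EF_A = 10
ES_B = 0; EF_B = 8
ES_C = 10; EF_C = 10+8 = 18
ES_D = max(EF_A=10, EF_B=8) = 10; EF_D = 10+5 = 15
ES_E = max(EF_A=10, EF_D=15) = 15; EF_E = 15+8 = 23
ES_F = max(EF_C=18, EF_D=15) = 18; EF_F = 18+10 = 28
ES_G = 10; EF_G = 10+13 = 23
ES_H = max(EF_E=23, EF_F=28, EF_G=23) = 28; EF_H = 28+4 = 32
Expected project duration μ = 32 weeks. Critical path: A → C → F → H.

Variance along critical path = 7.111 + 5.444 + 13.444 + 1.000 = 27.000; σ = √27.000 = 5.196 weeks.
Z = (39 − 32) / 5.196 = 1.347
P(T ≤ 39) = Φ(1.347) ≈ 0.911

0.911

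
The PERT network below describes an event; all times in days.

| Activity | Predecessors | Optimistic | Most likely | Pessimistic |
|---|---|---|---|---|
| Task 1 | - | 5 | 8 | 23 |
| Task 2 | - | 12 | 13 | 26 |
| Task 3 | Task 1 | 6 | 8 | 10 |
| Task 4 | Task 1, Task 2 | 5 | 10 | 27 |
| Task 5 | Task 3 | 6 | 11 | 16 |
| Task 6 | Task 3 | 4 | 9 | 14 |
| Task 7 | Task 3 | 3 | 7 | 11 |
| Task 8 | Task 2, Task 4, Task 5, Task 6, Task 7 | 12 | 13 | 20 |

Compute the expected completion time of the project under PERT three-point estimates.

43 days

te_Task 1 = (5 + 4·8 + 23)/6 = 60/6 = 10
te_Task 2 = (12 + 4·13 + 26)/6 = 90/6 = 15
te_Task 3 = (6 + 4·8 + 10)/6 = 48/6 = 8
te_Task 4 = (5 + 4·10 + 27)/6 = 72/6 = 12
te_Task 5 = (6 + 4·11 + 16)/6 = 66/6 = 11
te_Task 6 = (4 + 4·9 + 14)/6 = 54/6 = 9
te_Task 7 = (3 + 4·7 + 11)/6 = 42/6 = 7
te_Task 8 = (12 + 4·13 + 20)/6 = 84/6 = 14

Forward pass:
ES_Task 1 = 0; EF_Task 1 = 10
ES_Task 2 = 0; EF_Task 2 = 15
ES_Task 3 = 10; EF_Task 3 = 10+8 = 18
ES_Task 4 = max(EF_Task 1=10, EF_Task 2=15) = 15; EF_Task 4 = 15+12 = 27
ES_Task 5 = 18; EF_Task 5 = 18+11 = 29
ES_Task 6 = 18; EF_Task 6 = 18+9 = 27
ES_Task 7 = 18; EF_Task 7 = 18+7 = 25
ES_Task 8 = max(EF_Task 2=15, EF_Task 4=27, EF_Task 5=29, EF_Task 6=27, EF_Task 7=25) = 29; EF_Task 8 = 29+14 = 43
Expected project duration μ = 43 days. Critical path: Task 1 → Task 3 → Task 5 → Task 8.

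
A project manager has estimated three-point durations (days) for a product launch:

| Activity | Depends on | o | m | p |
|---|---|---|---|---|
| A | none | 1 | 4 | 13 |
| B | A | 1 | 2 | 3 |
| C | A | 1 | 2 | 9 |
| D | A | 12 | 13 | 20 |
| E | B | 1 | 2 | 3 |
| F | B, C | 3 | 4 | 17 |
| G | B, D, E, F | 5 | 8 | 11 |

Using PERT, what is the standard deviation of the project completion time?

te_A = (1 + 4·4 + 13)/6 = 30/6 = 5; σ²_A = ((13−1)/6)² = 4.000
te_B = (1 + 4·2 + 3)/6 = 12/6 = 2; σ²_B = ((3−1)/6)² = 0.111
te_C = (1 + 4·2 + 9)/6 = 18/6 = 3; σ²_C = ((9−1)/6)² = 1.778
te_D = (12 + 4·13 + 20)/6 = 84/6 = 14; σ²_D = ((20−12)/6)² = 1.778
te_E = (1 + 4·2 + 3)/6 = 12/6 = 2; σ²_E = ((3−1)/6)² = 0.111
te_F = (3 + 4·4 + 17)/6 = 36/6 = 6; σ²_F = ((17−3)/6)² = 5.444
te_G = (5 + 4·8 + 11)/6 = 48/6 = 8; σ²_G = ((11−5)/6)² = 1.000

Forward pass:
ES_A = 0; EF_A = 5
ES_B = 5; EF_B = 5+2 = 7
ES_C = 5; EF_C = 5+3 = 8
ES_D = 5; EF_D = 5+14 = 19
ES_E = 7; EF_E = 7+2 = 9
ES_F = max(EF_B=7, EF_C=8) = 8; EF_F = 8+6 = 14
ES_G = max(EF_B=7, EF_D=19, EF_E=9, EF_F=14) = 19; EF_G = 19+8 = 27
Expected project duration μ = 27 days. Critical path: A → D → G.

Variance along critical path = 4.000 + 1.778 + 1.000 = 6.778
σ = √6.778 = 2.603 days

2.60 days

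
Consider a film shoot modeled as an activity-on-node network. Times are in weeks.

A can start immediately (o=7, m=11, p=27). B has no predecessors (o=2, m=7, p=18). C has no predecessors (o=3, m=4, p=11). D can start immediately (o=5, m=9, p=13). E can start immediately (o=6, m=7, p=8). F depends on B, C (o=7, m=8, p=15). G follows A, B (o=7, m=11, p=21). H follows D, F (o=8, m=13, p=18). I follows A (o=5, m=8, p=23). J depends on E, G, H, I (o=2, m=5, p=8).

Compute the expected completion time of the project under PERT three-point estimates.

te_A = (7 + 4·11 + 27)/6 = 78/6 = 13
te_B = (2 + 4·7 + 18)/6 = 48/6 = 8
te_C = (3 + 4·4 + 11)/6 = 30/6 = 5
te_D = (5 + 4·9 + 13)/6 = 54/6 = 9
te_E = (6 + 4·7 + 8)/6 = 42/6 = 7
te_F = (7 + 4·8 + 15)/6 = 54/6 = 9
te_G = (7 + 4·11 + 21)/6 = 72/6 = 12
te_H = (8 + 4·13 + 18)/6 = 78/6 = 13
te_I = (5 + 4·8 + 23)/6 = 60/6 = 10
te_J = (2 + 4·5 + 8)/6 = 30/6 = 5

Forward pass:
ES_A = 0; EF_A = 13
ES_B = 0; EF_B = 8
ES_C = 0; EF_C = 5
ES_D = 0; EF_D = 9
ES_E = 0; EF_E = 7
ES_F = max(EF_B=8, EF_C=5) = 8; EF_F = 8+9 = 17
ES_G = max(EF_A=13, EF_B=8) = 13; EF_G = 13+12 = 25
ES_H = max(EF_D=9, EF_F=17) = 17; EF_H = 17+13 = 30
ES_I = 13; EF_I = 13+10 = 23
ES_J = max(EF_E=7, EF_G=25, EF_H=30, EF_I=23) = 30; EF_J = 30+5 = 35
Expected project duration μ = 35 weeks. Critical path: B → F → H → J.

35 weeks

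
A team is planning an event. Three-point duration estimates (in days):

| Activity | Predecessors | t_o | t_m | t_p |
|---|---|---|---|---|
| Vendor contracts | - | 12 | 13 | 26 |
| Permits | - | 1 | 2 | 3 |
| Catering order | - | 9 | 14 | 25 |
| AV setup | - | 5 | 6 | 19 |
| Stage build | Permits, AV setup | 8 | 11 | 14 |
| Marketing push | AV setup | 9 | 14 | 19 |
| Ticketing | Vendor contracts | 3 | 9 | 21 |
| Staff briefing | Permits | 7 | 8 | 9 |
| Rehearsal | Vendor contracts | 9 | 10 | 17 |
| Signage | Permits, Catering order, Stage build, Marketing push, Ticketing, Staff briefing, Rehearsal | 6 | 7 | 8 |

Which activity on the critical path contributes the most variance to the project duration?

Vendor contracts

te_Vendor contracts = (12 + 4·13 + 26)/6 = 90/6 = 15; σ²_Vendor contracts = ((26−12)/6)² = 5.444
te_Permits = (1 + 4·2 + 3)/6 = 12/6 = 2; σ²_Permits = ((3−1)/6)² = 0.111
te_Catering order = (9 + 4·14 + 25)/6 = 90/6 = 15; σ²_Catering order = ((25−9)/6)² = 7.111
te_AV setup = (5 + 4·6 + 19)/6 = 48/6 = 8; σ²_AV setup = ((19−5)/6)² = 5.444
te_Stage build = (8 + 4·11 + 14)/6 = 66/6 = 11; σ²_Stage build = ((14−8)/6)² = 1.000
te_Marketing push = (9 + 4·14 + 19)/6 = 84/6 = 14; σ²_Marketing push = ((19−9)/6)² = 2.778
te_Ticketing = (3 + 4·9 + 21)/6 = 60/6 = 10; σ²_Ticketing = ((21−3)/6)² = 9.000
te_Staff briefing = (7 + 4·8 + 9)/6 = 48/6 = 8; σ²_Staff briefing = ((9−7)/6)² = 0.111
te_Rehearsal = (9 + 4·10 + 17)/6 = 66/6 = 11; σ²_Rehearsal = ((17−9)/6)² = 1.778
te_Signage = (6 + 4·7 + 8)/6 = 42/6 = 7; σ²_Signage = ((8−6)/6)² = 0.111

Forward pass:
ES_Vendor contracts = 0; EF_Vendor contracts = 15
ES_Permits = 0; EF_Permits = 2
ES_Catering order = 0; EF_Catering order = 15
ES_AV setup = 0; EF_AV setup = 8
ES_Stage build = max(EF_Permits=2, EF_AV setup=8) = 8; EF_Stage build = 8+11 = 19
ES_Marketing push = 8; EF_Marketing push = 8+14 = 22
ES_Ticketing = 15; EF_Ticketing = 15+10 = 25
ES_Staff briefing = 2; EF_Staff briefing = 2+8 = 10
ES_Rehearsal = 15; EF_Rehearsal = 15+11 = 26
ES_Signage = max(EF_Permits=2, EF_Catering order=15, EF_Stage build=19, EF_Marketing push=22, EF_Ticketing=25, EF_Staff briefing=10, EF_Rehearsal=26) = 26; EF_Signage = 26+7 = 33
Expected project duration μ = 33 days. Critical path: Vendor contracts → Rehearsal → Signage.

Variances on critical path: σ²_Vendor contracts=5.444, σ²_Rehearsal=1.778, σ²_Signage=0.111.
Largest is σ²_Vendor contracts = 5.444.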